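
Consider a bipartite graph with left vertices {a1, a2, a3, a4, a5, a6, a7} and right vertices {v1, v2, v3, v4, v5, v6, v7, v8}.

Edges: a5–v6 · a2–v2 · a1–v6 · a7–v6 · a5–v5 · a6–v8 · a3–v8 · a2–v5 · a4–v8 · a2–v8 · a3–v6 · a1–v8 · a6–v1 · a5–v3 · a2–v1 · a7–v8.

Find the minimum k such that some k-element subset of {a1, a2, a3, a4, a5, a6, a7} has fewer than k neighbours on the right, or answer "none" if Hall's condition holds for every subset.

Take S = {a1, a3, a4}. Its neighbourhood is {v6, v8}, so |N(S)| = 2 < |S| = 3.
Every subset of size less than 3 has at least as many neighbours as members, so 3 is the minimum.

3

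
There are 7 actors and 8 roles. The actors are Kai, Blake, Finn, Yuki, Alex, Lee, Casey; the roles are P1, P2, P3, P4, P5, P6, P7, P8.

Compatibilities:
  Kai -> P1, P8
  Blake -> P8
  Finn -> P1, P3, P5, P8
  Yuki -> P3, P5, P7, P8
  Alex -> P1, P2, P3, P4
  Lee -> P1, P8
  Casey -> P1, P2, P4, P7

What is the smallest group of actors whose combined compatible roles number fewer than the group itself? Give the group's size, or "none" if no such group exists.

Take S = {Kai, Blake, Lee}. Its neighbourhood is {P1, P8}, so |N(S)| = 2 < |S| = 3.
Every subset of size less than 3 has at least as many neighbours as members, so 3 is the minimum.

3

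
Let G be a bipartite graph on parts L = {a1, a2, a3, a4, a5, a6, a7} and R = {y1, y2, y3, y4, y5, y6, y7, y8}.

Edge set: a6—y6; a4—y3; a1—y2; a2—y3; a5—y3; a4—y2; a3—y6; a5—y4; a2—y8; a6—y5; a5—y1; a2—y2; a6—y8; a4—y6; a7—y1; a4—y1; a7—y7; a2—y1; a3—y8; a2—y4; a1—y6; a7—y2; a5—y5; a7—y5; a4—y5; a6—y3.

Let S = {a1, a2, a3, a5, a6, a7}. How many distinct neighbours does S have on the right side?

The union of neighbours of {a1, a2, a3, a5, a6, a7} is {y1, y2, y3, y4, y5, y6, y7, y8}, which has 8 elements.
Since |N(S)| = 8 ≥ |S| = 6, Hall's condition holds for this subset.

8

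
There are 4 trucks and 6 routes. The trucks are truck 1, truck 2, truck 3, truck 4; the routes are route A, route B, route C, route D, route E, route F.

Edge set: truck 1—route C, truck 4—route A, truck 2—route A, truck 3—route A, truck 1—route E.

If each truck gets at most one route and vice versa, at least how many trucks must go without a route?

2

For example, pair truck 1–route E, truck 2–route A.
The set {truck 2, truck 3, truck 4} has only 1 neighbour ({route A}), so by Hall's theorem at most 2 of the 4 trucks can be matched.
That matches 2 of the 4, leaving 2 unmatched; no matching can do better.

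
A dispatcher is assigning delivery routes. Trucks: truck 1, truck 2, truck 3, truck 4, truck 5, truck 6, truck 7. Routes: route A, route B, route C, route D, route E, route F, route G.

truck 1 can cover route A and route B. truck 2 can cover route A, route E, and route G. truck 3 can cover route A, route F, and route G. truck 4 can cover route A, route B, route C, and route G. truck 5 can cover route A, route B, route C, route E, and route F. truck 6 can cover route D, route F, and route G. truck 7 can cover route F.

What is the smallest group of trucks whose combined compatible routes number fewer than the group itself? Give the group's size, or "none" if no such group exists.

A matching saturating every truck exists, for instance truck 1→route A, truck 2→route E, truck 3→route G, truck 4→route B, truck 5→route C, truck 6→route D, truck 7→route F.
By Hall's marriage theorem, this means |N(S)| ≥ |S| for every subset S, so no violating subset exists.

none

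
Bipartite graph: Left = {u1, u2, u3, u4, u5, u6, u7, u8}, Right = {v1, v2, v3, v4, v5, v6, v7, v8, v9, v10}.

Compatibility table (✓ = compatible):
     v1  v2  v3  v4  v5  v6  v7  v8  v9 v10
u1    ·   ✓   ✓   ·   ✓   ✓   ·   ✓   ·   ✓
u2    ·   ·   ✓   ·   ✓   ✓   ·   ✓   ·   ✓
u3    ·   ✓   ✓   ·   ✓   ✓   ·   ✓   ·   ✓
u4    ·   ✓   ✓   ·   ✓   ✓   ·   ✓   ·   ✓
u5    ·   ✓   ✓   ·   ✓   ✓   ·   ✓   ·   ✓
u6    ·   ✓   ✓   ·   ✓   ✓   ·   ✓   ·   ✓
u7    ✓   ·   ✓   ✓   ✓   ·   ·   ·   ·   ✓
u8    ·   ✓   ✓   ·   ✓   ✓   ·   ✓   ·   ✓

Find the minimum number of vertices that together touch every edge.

{u7, v2, v3, v5, v6, v8, v10} is a vertex cover of size 7: every edge has an endpoint in this set.
No smaller cover exists because u1–v5, u2–v8, u3–v6, u4–v2, u5–v3, u6–v10, u7–v1 is a matching of size 7, and a cover must include an endpoint of each of these disjoint edges (König's theorem).

7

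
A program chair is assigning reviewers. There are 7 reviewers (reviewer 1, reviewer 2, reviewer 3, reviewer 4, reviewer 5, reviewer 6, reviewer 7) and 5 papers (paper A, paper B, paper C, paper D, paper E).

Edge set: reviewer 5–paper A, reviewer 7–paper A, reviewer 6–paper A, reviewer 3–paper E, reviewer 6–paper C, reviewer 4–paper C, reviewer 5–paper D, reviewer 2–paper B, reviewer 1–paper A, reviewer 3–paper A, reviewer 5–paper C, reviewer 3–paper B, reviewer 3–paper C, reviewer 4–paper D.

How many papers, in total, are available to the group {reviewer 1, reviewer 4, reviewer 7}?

The union of neighbours of {reviewer 1, reviewer 4, reviewer 7} is {paper A, paper C, paper D}, which has 3 elements.
Since |N(S)| = 3 ≥ |S| = 3, Hall's condition holds for this subset.

3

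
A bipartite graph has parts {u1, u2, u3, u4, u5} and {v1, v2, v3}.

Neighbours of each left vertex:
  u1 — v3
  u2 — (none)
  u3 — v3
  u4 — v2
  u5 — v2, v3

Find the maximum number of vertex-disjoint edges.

One maximum matching: u1–v3, u4–v2.
The set {u1, u2, u3, u4, u5} has only 2 neighbours ({v2, v3}), so by Hall's theorem at most 2 of the 5 left vertices can be matched.

2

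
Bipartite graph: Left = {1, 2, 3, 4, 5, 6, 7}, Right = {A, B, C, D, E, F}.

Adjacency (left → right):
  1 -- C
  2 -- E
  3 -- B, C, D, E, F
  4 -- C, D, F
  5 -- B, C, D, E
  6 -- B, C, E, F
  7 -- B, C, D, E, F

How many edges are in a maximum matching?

One maximum matching: 1-C, 2-E, 3-F, 4-D, 5-B.
The set {1, 2, 3, 4, 5, 6, 7} has only 5 neighbours ({B, C, D, E, F}), so by Hall's theorem at most 5 of the 7 left vertices can be matched.

5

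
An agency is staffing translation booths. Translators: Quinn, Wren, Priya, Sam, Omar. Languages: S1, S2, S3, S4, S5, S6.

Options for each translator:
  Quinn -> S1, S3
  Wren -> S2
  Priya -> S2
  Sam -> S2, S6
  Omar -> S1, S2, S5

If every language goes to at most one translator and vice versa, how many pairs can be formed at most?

For example, pair Quinn→S3, Wren→S2, Sam→S6, Omar→S1.
The set {Wren, Priya} has only 1 neighbour ({S2}), so by Hall's theorem at most 4 of the 5 translators can be matched.

4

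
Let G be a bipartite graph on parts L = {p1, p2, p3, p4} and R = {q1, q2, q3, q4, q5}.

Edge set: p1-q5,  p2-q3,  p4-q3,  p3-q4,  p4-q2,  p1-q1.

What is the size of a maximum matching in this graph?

4

For example, pair p1-q5, p2-q3, p3-q4, p4-q2.
This saturates every left vertex, so 4 is the maximum.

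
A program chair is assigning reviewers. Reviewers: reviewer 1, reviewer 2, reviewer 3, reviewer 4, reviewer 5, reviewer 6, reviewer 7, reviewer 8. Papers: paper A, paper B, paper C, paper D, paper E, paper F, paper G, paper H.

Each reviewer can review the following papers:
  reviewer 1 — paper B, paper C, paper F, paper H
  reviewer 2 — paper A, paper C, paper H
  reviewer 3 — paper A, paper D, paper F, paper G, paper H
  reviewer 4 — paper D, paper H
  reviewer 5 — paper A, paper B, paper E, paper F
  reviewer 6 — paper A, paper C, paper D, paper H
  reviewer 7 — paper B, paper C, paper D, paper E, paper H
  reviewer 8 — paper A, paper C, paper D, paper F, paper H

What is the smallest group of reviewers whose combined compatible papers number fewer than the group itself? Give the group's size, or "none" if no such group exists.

A matching saturating every reviewer exists, for instance reviewer 1→paper B, reviewer 2→paper A, reviewer 3→paper G, reviewer 4→paper H, reviewer 5→paper F, reviewer 6→paper D, reviewer 7→paper E, reviewer 8→paper C.
By Hall's marriage theorem, this means |N(S)| ≥ |S| for every subset S, so no violating subset exists.

none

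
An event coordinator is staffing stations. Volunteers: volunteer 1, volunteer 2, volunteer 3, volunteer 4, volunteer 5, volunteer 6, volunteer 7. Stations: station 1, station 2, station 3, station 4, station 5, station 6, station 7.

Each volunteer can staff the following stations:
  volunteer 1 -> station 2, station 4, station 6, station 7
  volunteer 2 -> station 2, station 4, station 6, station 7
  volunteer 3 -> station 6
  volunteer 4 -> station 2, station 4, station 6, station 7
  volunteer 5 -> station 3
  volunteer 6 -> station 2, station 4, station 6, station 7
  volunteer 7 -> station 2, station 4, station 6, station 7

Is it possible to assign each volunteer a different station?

The set {volunteer 1, volunteer 2, volunteer 3, volunteer 4, volunteer 6, volunteer 7} has only 4 neighbours ({station 2, station 4, station 6, station 7}), so by Hall's theorem at most 5 of the 7 volunteers can be matched.
Hence no matching covers every volunteer.

No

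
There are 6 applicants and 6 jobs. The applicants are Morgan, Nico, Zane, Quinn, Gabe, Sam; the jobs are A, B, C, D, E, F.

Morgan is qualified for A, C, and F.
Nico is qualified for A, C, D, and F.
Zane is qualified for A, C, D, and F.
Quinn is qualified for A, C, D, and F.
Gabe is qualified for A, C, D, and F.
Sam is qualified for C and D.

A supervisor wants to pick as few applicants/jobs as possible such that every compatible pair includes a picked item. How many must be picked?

4

A maximum matching has 4 edges (e.g. Morgan–A, Nico–D, Zane–C, Quinn–F).
By König's theorem the minimum vertex cover has the same size. One such cover is {A, C, D, F}.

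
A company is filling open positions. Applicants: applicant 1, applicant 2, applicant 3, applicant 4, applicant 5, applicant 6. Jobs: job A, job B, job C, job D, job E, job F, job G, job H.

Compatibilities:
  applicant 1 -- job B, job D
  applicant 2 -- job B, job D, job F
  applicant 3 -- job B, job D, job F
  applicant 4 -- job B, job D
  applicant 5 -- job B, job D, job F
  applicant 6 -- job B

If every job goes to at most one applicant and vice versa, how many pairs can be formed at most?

A valid assignment of size 3: applicant 1–job B, applicant 2–job D, applicant 3–job F.
The set {applicant 1, applicant 2, applicant 3, applicant 4, applicant 5, applicant 6} has only 3 neighbours ({job B, job D, job F}), so by Hall's theorem at most 3 of the 6 applicants can be matched.

3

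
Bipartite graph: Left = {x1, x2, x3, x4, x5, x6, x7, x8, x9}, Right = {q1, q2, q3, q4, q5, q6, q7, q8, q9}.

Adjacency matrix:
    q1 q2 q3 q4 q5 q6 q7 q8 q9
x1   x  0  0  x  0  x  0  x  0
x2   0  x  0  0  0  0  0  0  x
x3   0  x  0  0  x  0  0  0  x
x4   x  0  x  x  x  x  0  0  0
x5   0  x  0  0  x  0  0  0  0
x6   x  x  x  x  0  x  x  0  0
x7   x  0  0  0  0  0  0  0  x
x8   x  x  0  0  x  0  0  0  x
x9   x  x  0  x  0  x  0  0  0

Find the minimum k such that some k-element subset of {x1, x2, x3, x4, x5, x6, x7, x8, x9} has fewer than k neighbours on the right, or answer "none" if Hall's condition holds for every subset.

Take S = {x2, x3, x5, x7, x8}. Its neighbourhood is {q1, q2, q5, q9}, so |N(S)| = 4 < |S| = 5.
Every subset of size less than 5 has at least as many neighbours as members, so 5 is the minimum.

5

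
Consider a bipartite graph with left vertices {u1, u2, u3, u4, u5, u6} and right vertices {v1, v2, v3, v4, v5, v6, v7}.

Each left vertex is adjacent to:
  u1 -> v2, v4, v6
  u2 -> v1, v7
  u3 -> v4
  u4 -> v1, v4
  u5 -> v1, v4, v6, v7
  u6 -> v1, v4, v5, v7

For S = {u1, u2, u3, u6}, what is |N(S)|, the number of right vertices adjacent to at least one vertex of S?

The union of neighbours of {u1, u2, u3, u6} is {v1, v2, v4, v5, v6, v7}, which has 6 elements.
Since |N(S)| = 6 ≥ |S| = 4, Hall's condition holds for this subset.

6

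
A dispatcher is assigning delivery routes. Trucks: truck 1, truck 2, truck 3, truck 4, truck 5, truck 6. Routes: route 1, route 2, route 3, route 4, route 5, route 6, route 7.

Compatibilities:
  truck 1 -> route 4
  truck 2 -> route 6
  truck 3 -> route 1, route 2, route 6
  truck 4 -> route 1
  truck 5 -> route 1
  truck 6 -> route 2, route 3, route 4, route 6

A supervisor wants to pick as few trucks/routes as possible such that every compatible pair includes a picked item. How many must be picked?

5

A maximum matching has 5 edges (e.g. truck 1–route 4, truck 2–route 6, truck 3–route 2, truck 4–route 1, truck 6–route 3).
By König's theorem the minimum vertex cover has the same size. One such cover is {truck 1, truck 2, truck 3, truck 6, route 1}.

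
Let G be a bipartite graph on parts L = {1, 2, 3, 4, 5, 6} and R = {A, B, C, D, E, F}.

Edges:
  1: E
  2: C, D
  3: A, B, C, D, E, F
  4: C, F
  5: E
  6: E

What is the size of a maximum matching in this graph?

4

For example, pair 1-E, 2-C, 3-A, 4-F.
The set {1, 5, 6} has only 1 neighbour ({E}), so by Hall's theorem at most 4 of the 6 left vertices can be matched.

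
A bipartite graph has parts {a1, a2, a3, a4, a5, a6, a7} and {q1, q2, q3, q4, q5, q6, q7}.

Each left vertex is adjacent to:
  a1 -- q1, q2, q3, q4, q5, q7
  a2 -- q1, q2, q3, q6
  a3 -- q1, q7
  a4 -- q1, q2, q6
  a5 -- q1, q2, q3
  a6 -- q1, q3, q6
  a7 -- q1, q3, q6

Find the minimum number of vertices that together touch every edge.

6

{a1, a3, q1, q2, q3, q6} is a vertex cover of size 6: every edge has an endpoint in this set.
No smaller cover exists because a1–q4, a2–q2, a3–q7, a4–q1, a5–q3, a6–q6 is a matching of size 6, and a cover must include an endpoint of each of these disjoint edges (König's theorem).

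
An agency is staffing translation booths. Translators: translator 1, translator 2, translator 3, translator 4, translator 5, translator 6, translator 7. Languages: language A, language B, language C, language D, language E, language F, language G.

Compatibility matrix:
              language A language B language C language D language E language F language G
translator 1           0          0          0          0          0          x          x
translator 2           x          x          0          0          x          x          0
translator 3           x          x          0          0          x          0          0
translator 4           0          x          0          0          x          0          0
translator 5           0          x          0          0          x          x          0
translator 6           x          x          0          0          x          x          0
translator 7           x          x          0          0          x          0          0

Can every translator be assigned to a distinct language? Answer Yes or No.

No

The set {translator 2, translator 3, translator 4, translator 5, translator 6, translator 7} has only 4 neighbours ({language A, language B, language E, language F}), so by Hall's theorem at most 5 of the 7 translators can be matched.
Hence no matching covers every translator.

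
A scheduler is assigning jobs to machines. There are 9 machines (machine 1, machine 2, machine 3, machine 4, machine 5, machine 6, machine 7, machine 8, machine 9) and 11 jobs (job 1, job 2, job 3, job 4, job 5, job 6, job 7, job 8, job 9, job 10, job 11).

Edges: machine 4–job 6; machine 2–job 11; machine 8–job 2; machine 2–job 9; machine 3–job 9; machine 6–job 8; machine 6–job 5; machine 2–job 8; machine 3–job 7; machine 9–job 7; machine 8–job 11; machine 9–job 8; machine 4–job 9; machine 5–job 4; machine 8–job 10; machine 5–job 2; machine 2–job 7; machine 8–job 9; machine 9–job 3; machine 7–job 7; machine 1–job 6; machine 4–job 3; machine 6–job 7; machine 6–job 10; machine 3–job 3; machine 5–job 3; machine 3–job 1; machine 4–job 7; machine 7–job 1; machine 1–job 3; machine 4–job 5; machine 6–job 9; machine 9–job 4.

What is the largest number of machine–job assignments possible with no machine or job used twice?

For example, pair machine 1-job 6, machine 2-job 11, machine 3-job 1, machine 4-job 5, machine 5-job 2, machine 6-job 8, machine 7-job 7, machine 8-job 9, machine 9-job 3.
All 9 machines are matched, so no larger matching exists.

9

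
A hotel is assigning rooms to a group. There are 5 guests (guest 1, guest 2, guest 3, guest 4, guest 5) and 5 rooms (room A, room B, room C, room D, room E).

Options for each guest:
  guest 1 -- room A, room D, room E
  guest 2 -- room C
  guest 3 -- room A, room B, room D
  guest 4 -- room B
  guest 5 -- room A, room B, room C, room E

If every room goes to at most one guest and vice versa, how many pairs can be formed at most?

A valid assignment of size 5: guest 1–room D, guest 2–room C, guest 3–room A, guest 4–room B, guest 5–room E.
This saturates every guest, so 5 is the maximum.

5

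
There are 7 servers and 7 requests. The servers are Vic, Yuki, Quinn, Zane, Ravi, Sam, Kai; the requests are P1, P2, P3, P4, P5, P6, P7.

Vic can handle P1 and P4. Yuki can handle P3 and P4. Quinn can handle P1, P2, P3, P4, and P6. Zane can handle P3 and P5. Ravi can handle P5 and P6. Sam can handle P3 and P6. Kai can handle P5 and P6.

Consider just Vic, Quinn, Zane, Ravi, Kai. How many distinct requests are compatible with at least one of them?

The union of neighbours of {Vic, Quinn, Zane, Ravi, Kai} is {P1, P2, P3, P4, P5, P6}, which has 6 elements.
Since |N(S)| = 6 ≥ |S| = 5, Hall's condition holds for this subset.

6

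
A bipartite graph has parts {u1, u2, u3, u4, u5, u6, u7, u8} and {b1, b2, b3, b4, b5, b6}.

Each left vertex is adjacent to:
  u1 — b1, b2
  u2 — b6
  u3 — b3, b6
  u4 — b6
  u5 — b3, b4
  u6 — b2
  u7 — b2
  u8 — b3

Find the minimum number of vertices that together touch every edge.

5

The 5 edges u1–b1, u2–b6, u3–b3, u5–b4, u6–b2 form a matching, so any vertex cover needs at least 5 vertices (one per matched edge).
Conversely {u1, u5, b2, b3, b6} meets every edge and has exactly 5 vertices, so 5 is optimal.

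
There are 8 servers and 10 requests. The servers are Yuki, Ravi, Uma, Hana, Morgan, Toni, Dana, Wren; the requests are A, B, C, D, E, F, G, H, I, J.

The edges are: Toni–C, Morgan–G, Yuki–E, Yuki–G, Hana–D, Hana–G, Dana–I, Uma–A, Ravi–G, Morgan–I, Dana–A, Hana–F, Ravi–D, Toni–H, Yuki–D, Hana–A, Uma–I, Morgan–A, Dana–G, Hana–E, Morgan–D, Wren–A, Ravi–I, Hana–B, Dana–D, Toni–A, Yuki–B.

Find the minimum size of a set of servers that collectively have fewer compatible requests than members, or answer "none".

Take S = {Ravi, Uma, Morgan, Dana, Wren}. Its neighbourhood is {A, D, G, I}, so |N(S)| = 4 < |S| = 5.
Every subset of size less than 5 has at least as many neighbours as members, so 5 is the minimum.

5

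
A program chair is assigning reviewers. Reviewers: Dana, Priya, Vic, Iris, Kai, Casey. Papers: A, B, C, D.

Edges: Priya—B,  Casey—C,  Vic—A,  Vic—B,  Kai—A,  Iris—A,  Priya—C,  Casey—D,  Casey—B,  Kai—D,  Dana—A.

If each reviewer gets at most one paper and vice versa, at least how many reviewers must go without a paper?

One maximum matching: Dana-A, Priya-C, Vic-B, Kai-D.
The set {Dana, Priya, Vic, Iris, Kai, Casey} has only 4 neighbours ({A, B, C, D}), so by Hall's theorem at most 4 of the 6 reviewers can be matched.
That matches 4 of the 6, leaving 2 unmatched; no matching can do better.

2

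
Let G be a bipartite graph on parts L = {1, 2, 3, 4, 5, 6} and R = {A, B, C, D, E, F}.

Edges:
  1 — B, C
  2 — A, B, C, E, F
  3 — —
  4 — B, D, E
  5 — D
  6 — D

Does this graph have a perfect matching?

No

The set {3, 5, 6} has only 1 neighbour ({D}), so by Hall's theorem at most 4 of the 6 left vertices can be matched.
Hence no matching covers every left vertex.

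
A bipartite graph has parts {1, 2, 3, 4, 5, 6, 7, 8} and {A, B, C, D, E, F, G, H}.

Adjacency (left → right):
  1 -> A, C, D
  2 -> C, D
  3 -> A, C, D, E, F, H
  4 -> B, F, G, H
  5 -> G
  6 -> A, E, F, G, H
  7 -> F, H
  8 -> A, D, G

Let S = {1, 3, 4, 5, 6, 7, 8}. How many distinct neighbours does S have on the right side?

8

The union of neighbours of {1, 3, 4, 5, 6, 7, 8} is {A, B, C, D, E, F, G, H}, which has 8 elements.
Since |N(S)| = 8 ≥ |S| = 7, Hall's condition holds for this subset.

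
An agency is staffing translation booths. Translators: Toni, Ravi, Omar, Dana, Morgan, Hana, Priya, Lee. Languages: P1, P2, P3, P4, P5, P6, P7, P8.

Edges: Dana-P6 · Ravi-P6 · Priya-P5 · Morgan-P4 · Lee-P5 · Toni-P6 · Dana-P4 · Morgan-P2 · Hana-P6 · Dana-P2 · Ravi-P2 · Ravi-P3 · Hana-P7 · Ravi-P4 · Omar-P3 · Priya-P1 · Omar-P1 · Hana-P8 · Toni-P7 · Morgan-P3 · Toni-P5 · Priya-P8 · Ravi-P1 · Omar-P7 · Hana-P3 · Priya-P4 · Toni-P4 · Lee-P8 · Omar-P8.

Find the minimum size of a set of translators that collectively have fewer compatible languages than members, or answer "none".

A matching saturating every translator exists, for instance Toni→P7, Ravi→P2, Omar→P1, Dana→P6, Morgan→P3, Hana→P8, Priya→P4, Lee→P5.
By Hall's marriage theorem, this means |N(S)| ≥ |S| for every subset S, so no violating subset exists.

none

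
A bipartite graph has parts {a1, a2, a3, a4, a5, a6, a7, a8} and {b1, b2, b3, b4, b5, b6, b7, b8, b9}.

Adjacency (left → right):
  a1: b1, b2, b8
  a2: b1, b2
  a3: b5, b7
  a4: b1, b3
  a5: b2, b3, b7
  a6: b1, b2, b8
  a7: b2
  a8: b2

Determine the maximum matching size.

One maximum matching: a1→b2, a2→b1, a3→b5, a4→b3, a5→b7, a6→b8.
The set {a1, a2, a6, a7, a8} has only 3 neighbours ({b1, b2, b8}), so by Hall's theorem at most 6 of the 8 left vertices can be matched.

6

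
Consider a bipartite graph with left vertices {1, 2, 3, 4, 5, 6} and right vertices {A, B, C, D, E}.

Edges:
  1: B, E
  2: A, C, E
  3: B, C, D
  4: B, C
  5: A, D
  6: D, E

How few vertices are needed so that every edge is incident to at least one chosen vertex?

The 5 edges 1–E, 2–A, 3–C, 4–B, 5–D form a matching, so any vertex cover needs at least 5 vertices (one per matched edge).
Conversely {A, B, C, D, E} meets every edge and has exactly 5 vertices, so 5 is optimal.

5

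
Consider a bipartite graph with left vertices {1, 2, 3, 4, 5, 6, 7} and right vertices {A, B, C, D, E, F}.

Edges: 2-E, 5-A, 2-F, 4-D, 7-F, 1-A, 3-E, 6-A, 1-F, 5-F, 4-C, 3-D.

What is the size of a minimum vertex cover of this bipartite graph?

A maximum matching has 5 edges (e.g. 1–A, 2–E, 3–D, 4–C, 5–F).
By König's theorem the minimum vertex cover has the same size. One such cover is {2, 3, 4, A, F}.

5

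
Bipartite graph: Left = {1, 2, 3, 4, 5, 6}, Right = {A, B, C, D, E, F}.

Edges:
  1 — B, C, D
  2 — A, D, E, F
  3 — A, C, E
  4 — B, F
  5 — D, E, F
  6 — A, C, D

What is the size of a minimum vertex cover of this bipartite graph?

6

A maximum matching has 6 edges (e.g. 1–B, 2–A, 3–E, 4–F, 5–D, 6–C).
By König's theorem the minimum vertex cover has the same size. One such cover is {1, 2, 3, 4, 5, 6}.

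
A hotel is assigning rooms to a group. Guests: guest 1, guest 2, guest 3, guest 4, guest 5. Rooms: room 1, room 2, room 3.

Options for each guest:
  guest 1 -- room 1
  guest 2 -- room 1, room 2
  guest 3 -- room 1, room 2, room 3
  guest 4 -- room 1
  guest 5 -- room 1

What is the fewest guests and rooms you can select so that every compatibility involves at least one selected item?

3

The 3 edges guest 1–room 1, guest 2–room 2, guest 3–room 3 form a matching, so any vertex cover needs at least 3 vertices (one per matched edge).
Conversely {guest 2, guest 3, room 1} meets every edge and has exactly 3 vertices, so 3 is optimal.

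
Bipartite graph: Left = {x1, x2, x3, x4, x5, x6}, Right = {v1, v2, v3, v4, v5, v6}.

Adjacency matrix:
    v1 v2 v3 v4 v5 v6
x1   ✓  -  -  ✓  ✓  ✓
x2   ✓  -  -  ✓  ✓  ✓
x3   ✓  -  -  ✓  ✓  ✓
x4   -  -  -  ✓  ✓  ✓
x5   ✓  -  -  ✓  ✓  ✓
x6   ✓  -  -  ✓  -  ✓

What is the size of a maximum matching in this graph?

For example, pair x1–v5, x2–v4, x3–v1, x4–v6.
The set {x1, x2, x3, x4, x5, x6} has only 4 neighbours ({v1, v4, v5, v6}), so by Hall's theorem at most 4 of the 6 left vertices can be matched.

4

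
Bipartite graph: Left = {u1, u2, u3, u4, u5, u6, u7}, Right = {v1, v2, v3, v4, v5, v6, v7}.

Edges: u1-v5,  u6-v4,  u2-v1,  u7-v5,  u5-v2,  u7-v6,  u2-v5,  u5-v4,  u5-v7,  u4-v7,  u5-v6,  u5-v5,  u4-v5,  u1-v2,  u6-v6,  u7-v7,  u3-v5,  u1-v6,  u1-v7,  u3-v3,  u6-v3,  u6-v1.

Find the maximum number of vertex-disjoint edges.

7

A valid assignment of size 7: u1–v2, u2–v5, u3–v3, u4–v7, u5–v4, u6–v1, u7–v6.
All 7 left vertices are matched, so no larger matching exists.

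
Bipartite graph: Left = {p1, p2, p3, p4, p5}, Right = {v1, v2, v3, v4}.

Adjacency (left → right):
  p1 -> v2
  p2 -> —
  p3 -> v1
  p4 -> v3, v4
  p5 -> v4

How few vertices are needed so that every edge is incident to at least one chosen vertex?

{p1, p3, p4, p5} is a vertex cover of size 4: every edge has an endpoint in this set.
No smaller cover exists because p1–v2, p3–v1, p4–v3, p5–v4 is a matching of size 4, and a cover must include an endpoint of each of these disjoint edges (König's theorem).

4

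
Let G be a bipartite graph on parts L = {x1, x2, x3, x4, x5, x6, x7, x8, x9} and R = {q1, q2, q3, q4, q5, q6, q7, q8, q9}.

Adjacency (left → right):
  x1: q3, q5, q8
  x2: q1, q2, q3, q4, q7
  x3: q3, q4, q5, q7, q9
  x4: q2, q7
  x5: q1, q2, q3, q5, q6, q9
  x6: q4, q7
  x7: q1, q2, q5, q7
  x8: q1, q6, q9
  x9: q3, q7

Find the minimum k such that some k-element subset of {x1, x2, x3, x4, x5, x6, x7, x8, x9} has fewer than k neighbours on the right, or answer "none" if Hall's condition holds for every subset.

none

A matching saturating every left vertex exists, for instance x1→q8, x2→q3, x3→q9, x4→q2, x5→q6, x6→q4, x7→q5, x8→q1, x9→q7.
By Hall's marriage theorem, this means |N(S)| ≥ |S| for every subset S, so no violating subset exists.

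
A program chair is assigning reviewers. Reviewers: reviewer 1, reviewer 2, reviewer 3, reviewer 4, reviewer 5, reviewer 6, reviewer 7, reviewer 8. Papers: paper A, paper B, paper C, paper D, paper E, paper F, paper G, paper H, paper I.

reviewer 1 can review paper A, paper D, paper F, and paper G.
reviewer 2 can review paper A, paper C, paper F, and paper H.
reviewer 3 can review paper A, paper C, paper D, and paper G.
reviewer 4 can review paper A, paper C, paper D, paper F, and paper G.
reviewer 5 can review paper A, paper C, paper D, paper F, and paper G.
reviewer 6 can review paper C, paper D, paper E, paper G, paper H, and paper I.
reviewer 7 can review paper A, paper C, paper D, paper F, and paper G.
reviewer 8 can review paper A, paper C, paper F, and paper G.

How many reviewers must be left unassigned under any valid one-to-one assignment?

1

A valid assignment of size 7: reviewer 1–paper F, reviewer 2–paper H, reviewer 3–paper A, reviewer 4–paper D, reviewer 5–paper C, reviewer 6–paper I, reviewer 7–paper G.
The set {reviewer 1, reviewer 3, reviewer 4, reviewer 5, reviewer 7, reviewer 8} has only 5 neighbours ({paper A, paper C, paper D, paper F, paper G}), so by Hall's theorem at most 7 of the 8 reviewers can be matched.
That matches 7 of the 8, leaving 1 unmatched; no matching can do better.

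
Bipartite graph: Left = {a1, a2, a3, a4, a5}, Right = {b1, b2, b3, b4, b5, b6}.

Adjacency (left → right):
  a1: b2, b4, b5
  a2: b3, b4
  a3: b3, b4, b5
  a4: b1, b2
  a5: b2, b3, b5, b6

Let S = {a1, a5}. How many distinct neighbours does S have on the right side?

5

The union of neighbours of {a1, a5} is {b2, b3, b4, b5, b6}, which has 5 elements.
Since |N(S)| = 5 ≥ |S| = 2, Hall's condition holds for this subset.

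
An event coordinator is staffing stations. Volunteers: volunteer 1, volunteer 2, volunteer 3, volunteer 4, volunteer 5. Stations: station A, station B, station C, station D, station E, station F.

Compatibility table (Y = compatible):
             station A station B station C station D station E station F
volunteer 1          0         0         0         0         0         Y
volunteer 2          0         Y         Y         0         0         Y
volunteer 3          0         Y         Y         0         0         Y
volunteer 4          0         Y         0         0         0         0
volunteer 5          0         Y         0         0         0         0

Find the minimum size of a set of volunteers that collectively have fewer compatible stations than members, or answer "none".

Take S = {volunteer 4, volunteer 5}. Its neighbourhood is {station B}, so |N(S)| = 1 < |S| = 2.
No single vertex violates Hall's condition since each has at least one neighbour, so 2 is the minimum.

2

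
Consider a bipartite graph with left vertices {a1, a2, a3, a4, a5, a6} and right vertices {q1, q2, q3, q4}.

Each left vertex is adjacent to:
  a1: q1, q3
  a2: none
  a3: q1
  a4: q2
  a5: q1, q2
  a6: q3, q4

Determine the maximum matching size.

4

For example, pair a1–q3, a3–q1, a4–q2, a6–q4.
The set {a2, a3, a4, a5} has only 2 neighbours ({q1, q2}), so by Hall's theorem at most 4 of the 6 left vertices can be matched.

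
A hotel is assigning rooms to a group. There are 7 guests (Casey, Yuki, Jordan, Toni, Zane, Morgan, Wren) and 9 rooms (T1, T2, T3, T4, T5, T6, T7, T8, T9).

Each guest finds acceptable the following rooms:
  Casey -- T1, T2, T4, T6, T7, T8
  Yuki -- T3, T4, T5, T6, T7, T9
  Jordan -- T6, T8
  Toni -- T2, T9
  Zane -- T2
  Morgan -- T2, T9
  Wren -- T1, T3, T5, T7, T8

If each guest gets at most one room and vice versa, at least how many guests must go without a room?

1

A valid assignment of size 6: Casey–T6, Yuki–T4, Jordan–T8, Toni–T9, Zane–T2, Wren–T7.
The set {Toni, Zane, Morgan} has only 2 neighbours ({T2, T9}), so by Hall's theorem at most 6 of the 7 guests can be matched.
That matches 6 of the 7, leaving 1 unmatched; no matching can do better.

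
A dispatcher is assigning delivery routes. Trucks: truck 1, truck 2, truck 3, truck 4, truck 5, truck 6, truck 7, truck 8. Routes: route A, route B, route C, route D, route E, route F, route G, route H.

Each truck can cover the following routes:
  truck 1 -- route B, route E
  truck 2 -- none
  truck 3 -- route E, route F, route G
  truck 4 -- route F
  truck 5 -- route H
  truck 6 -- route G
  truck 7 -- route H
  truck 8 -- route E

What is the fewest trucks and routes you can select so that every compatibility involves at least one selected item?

The 5 edges truck 1–route B, truck 3–route E, truck 4–route F, truck 5–route H, truck 6–route G form a matching, so any vertex cover needs at least 5 vertices (one per matched edge).
Conversely {truck 1, route E, route F, route G, route H} meets every edge and has exactly 5 vertices, so 5 is optimal.

5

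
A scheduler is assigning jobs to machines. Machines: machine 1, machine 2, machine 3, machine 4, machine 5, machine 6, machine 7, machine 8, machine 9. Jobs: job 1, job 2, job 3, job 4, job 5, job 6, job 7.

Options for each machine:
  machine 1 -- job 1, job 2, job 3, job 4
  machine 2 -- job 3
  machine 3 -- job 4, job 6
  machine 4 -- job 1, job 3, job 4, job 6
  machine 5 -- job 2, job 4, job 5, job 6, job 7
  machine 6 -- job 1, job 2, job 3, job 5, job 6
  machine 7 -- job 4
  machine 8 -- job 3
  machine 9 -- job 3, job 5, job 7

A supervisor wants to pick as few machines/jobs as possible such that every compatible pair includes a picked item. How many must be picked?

The 7 edges machine 1–job 2, machine 2–job 3, machine 3–job 6, machine 4–job 1, machine 5–job 7, machine 6–job 5, machine 7–job 4 form a matching, so any vertex cover needs at least 7 vertices (one per matched edge).
Conversely {job 1, job 2, job 3, job 4, job 5, job 6, job 7} meets every edge and has exactly 7 vertices, so 7 is optimal.

7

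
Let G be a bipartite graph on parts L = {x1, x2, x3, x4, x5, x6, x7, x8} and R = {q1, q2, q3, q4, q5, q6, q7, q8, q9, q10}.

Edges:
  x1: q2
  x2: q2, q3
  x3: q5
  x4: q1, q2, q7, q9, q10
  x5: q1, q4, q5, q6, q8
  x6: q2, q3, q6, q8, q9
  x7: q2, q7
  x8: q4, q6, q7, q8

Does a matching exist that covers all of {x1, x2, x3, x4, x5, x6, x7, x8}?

Yes

For example, pair x1→q2, x2→q3, x3→q5, x4→q1, x5→q4, x6→q9, x7→q7, x8→q6.
Every left vertex is matched, so this matching saturates all of them.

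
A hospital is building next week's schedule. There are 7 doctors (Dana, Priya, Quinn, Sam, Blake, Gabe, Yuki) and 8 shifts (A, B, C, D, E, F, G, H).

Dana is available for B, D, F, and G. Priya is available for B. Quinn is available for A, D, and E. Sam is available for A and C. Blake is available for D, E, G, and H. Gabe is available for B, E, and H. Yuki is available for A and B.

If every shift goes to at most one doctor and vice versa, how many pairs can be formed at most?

7

A valid assignment of size 7: Dana→F, Priya→B, Quinn→E, Sam→C, Blake→D, Gabe→H, Yuki→A.
All 7 doctors are matched, so no larger matching exists.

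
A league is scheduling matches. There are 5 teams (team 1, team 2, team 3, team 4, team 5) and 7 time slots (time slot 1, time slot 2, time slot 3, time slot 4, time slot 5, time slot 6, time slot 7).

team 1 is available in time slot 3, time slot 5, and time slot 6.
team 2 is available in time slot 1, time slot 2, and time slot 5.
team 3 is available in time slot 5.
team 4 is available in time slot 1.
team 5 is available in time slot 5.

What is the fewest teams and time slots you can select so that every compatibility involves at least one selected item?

The 4 edges team 1–time slot 3, team 2–time slot 2, team 3–time slot 5, team 4–time slot 1 form a matching, so any vertex cover needs at least 4 vertices (one per matched edge).
Conversely {team 1, team 2, team 4, time slot 5} meets every edge and has exactly 4 vertices, so 4 is optimal.

4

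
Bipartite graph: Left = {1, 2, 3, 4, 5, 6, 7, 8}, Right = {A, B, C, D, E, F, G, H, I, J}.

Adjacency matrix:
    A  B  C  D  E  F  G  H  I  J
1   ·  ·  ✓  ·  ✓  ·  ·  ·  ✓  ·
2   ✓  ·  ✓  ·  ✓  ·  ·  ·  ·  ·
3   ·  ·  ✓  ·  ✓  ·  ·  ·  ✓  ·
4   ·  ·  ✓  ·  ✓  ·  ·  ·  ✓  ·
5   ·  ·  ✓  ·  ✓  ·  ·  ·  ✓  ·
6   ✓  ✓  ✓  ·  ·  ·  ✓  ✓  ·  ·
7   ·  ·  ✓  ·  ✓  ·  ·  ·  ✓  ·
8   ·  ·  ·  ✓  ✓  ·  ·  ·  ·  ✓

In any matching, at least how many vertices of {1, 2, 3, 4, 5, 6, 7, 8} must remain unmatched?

For example, pair 1–I, 2–A, 3–C, 4–E, 6–G, 8–J.
The set {1, 3, 4, 5, 7} has only 3 neighbours ({C, E, I}), so by Hall's theorem at most 6 of the 8 left vertices can be matched.
That matches 6 of the 8, leaving 2 unmatched; no matching can do better.

2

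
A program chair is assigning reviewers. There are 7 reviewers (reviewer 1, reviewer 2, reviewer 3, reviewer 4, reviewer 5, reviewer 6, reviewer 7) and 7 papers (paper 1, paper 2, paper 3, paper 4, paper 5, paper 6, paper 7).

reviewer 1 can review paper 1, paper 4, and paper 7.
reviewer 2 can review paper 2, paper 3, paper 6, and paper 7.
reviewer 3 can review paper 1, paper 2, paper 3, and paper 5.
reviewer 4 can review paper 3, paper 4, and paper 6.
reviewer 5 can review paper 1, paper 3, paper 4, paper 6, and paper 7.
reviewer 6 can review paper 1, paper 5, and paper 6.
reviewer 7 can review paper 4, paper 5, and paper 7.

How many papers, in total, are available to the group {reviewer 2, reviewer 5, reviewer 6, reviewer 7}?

7

The union of neighbours of {reviewer 2, reviewer 5, reviewer 6, reviewer 7} is {paper 1, paper 2, paper 3, paper 4, paper 5, paper 6, paper 7}, which has 7 elements.
Since |N(S)| = 7 ≥ |S| = 4, Hall's condition holds for this subset.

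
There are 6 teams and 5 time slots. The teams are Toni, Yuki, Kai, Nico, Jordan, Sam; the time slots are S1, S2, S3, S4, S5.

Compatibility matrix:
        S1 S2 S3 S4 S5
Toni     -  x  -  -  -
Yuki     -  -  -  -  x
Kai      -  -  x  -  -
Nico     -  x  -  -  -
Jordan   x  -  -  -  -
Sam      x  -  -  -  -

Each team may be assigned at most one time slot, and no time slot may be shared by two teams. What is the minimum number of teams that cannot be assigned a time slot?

2

A valid assignment of size 4: Toni→S2, Yuki→S5, Kai→S3, Jordan→S1.
The set {Toni, Nico, Jordan, Sam} has only 2 neighbours ({S1, S2}), so by Hall's theorem at most 4 of the 6 teams can be matched.
That matches 4 of the 6, leaving 2 unmatched; no matching can do better.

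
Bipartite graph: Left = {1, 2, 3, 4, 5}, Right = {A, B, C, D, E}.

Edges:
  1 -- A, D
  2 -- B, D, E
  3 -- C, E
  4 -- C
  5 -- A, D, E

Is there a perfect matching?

For example, pair 1→A, 2→B, 3→E, 4→C, 5→D.
Every left vertex is matched, so this is a perfect matching.

Yes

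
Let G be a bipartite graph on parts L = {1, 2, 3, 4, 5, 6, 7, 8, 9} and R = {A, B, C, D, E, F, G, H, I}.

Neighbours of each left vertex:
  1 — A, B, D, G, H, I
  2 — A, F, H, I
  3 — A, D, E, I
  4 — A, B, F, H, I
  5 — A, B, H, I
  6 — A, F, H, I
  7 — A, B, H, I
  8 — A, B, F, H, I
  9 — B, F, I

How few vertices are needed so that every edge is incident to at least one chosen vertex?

{1, 3, A, B, F, H, I} is a vertex cover of size 7: every edge has an endpoint in this set.
No smaller cover exists because 1–G, 2–H, 3–E, 4–A, 5–B, 6–F, 7–I is a matching of size 7, and a cover must include an endpoint of each of these disjoint edges (König's theorem).

7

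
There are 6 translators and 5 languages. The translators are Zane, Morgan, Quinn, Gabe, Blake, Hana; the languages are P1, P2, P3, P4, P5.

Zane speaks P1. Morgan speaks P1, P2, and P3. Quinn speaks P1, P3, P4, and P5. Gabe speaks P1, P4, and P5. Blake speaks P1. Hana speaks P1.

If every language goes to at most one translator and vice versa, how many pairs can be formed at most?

4

For example, pair Zane–P1, Morgan–P3, Quinn–P4, Gabe–P5.
The set {Zane, Blake, Hana} has only 1 neighbour ({P1}), so by Hall's theorem at most 4 of the 6 translators can be matched.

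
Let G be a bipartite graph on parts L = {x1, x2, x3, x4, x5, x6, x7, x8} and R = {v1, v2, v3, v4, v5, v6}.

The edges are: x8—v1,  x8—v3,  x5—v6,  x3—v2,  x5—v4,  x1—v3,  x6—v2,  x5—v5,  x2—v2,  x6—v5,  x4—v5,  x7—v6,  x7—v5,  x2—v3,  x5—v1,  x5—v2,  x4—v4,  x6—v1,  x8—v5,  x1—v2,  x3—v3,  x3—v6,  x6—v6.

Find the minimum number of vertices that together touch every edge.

6

A maximum matching has 6 edges (e.g. x1–v3, x2–v2, x3–v6, x4–v5, x5–v4, x6–v1).
By König's theorem the minimum vertex cover has the same size. One such cover is {v1, v2, v3, v4, v5, v6}.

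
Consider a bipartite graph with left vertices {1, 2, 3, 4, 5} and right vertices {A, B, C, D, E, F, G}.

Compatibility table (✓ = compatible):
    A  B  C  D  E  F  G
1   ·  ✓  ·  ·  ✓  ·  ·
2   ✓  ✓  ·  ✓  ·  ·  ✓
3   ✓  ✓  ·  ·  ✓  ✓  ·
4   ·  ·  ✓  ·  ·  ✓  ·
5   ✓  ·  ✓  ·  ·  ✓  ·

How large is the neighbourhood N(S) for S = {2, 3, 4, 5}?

The union of neighbours of {2, 3, 4, 5} is {A, B, C, D, E, F, G}, which has 7 elements.
Since |N(S)| = 7 ≥ |S| = 4, Hall's condition holds for this subset.

7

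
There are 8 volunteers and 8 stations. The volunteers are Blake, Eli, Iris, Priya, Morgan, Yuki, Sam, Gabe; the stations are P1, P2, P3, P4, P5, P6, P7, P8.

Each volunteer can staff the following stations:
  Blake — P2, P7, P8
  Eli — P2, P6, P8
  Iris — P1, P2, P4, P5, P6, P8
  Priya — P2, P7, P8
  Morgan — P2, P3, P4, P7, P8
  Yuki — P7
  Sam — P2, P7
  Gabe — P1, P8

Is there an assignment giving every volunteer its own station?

No

The set {Blake, Priya, Yuki, Sam} has only 3 neighbours ({P2, P7, P8}), so by Hall's theorem at most 7 of the 8 volunteers can be matched.
Hence no matching covers every volunteer.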